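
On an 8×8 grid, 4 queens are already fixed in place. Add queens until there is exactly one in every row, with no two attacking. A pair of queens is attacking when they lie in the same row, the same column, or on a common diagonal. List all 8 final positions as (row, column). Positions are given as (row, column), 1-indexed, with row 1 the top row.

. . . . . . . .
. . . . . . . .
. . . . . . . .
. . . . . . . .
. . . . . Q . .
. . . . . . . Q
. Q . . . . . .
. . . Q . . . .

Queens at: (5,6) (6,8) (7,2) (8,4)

(1,7) (2,5) (3,3) (4,1) (5,6) (6,8) (7,2) (8,4)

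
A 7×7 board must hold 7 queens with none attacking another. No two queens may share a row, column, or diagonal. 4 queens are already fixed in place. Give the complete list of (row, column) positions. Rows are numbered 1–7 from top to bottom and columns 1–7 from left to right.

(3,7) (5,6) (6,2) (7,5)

(1,1) (2,4) (3,7) (4,3) (5,6) (6,2) (7,5)

Row 1: attacked by (3,7)→{5,7}; (5,6)→{2,6}; (6,2)→{2,7}; (7,5)→{5}. Safe: 1, 3, 4. Place at column 1.
Row 2: attacked by (1,1)→{1,2}; (3,7)→{6,7}; (5,6)→{3,6}; (6,2)→{2,6}; (7,5)→{5}. Safe: 4. Place at column 4.
Row 4: attacked by (1,1)→{1,4}; (2,4)→{2,4,6}; (3,7)→{6,7}; (5,6)→{5,6,7}; (6,2)→{2,4}; (7,5)→{2,5}. Safe: 3. Place at column 3.
Columns [1, 4, 7, 3, 6, 2, 5], r−c [0, -2, -4, 1, -1, 4, 2], r+c [2, 6, 10, 7, 11, 8, 12] are all distinct, so no two queens attack.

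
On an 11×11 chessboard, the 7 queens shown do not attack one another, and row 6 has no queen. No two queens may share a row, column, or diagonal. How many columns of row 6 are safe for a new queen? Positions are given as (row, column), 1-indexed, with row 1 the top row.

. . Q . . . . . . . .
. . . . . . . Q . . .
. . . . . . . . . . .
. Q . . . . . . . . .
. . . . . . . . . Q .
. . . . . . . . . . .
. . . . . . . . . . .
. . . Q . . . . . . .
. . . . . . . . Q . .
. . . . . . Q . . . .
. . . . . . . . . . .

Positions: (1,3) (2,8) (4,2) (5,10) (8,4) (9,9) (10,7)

(1,3) attacks row 6 at column 3 and diagonals 8.
(2,8) attacks row 6 at column 8 and diagonals 4.
(4,2) attacks row 6 at column 2 and diagonals 4.
(5,10) attacks row 6 at column 10 and diagonals 9, 11.
(8,4) attacks row 6 at column 4 and diagonals 2, 6.
(9,9) attacks row 6 at column 9 and diagonals 6.
(10,7) attacks row 6 at column 7 and diagonals 3, 11.
Attacked columns: {2, 3, 4, 6, 7, 8, 9, 10, 11}. Safe: {1, 5}.

2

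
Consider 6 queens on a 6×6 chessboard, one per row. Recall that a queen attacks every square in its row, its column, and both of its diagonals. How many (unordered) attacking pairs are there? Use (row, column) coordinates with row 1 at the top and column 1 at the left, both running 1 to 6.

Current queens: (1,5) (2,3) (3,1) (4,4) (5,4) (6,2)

2

Same column: (4,4)–(5,4) (column 4).
Same diagonal: (4,4)–(6,2) (|4−6| = |4−2| = 2).
Total attacking pairs: 2.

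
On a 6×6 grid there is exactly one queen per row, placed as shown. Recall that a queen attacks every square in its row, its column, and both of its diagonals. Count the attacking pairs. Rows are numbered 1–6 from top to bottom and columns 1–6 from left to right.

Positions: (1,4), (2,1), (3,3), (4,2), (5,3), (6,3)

Same column: (3,3)–(5,3) (column 3); (3,3)–(6,3) (column 3); (5,3)–(6,3) (column 3).
Same diagonal: (3,3)–(4,2) (|3−4| = |3−2| = 1); (4,2)–(5,3) (|4−5| = |2−3| = 1).
Total attacking pairs: 5.

5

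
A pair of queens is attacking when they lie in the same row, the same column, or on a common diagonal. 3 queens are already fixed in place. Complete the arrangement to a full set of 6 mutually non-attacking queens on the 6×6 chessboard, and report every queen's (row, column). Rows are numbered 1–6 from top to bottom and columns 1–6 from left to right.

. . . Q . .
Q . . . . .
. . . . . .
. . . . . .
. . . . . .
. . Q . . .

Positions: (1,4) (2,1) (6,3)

(1,4) (2,1) (3,5) (4,2) (5,6) (6,3)

Row 3: attacked by (1,4)→{2,4,6}; (2,1)→{1,2}; (6,3)→{3,6}. Safe: 5. Place at column 5.
Row 4: attacked by (1,4)→{1,4}; (2,1)→{1,3}; (3,5)→{4,5,6}; (6,3)→{1,3,5}. Safe: 2. Place at column 2.
Row 5: attacked by (1,4)→{4}; (2,1)→{1,4}; (3,5)→{3,5}; (4,2)→{1,2,3}; (6,3)→{2,3,4}. Safe: 6. Place at column 6.
Columns [4, 1, 5, 2, 6, 3], r−c [-3, 1, -2, 2, -1, 3], r+c [5, 3, 8, 6, 11, 9] are all distinct, so no two queens attack.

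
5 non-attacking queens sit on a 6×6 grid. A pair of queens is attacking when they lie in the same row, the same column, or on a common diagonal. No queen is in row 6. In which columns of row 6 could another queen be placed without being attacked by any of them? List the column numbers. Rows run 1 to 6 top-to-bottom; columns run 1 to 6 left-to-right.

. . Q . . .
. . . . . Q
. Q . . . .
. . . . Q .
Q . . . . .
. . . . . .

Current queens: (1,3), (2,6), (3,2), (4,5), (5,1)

(1,3) attacks row 6 at column 3.
(2,6) attacks row 6 at column 6 and diagonals 2.
(3,2) attacks row 6 at column 2 and diagonals 5.
(4,5) attacks row 6 at column 5 and diagonals 3.
(5,1) attacks row 6 at column 1 and diagonals 2.
Attacked columns: {1, 2, 3, 5, 6}. Safe: {4}.

columns 4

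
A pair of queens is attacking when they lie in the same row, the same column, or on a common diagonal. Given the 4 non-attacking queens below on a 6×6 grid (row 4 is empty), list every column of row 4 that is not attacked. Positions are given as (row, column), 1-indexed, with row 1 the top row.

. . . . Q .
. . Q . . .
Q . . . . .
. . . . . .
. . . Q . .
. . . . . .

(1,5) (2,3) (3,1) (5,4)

(1,5) attacks row 4 at column 5 and diagonals 2.
(2,3) attacks row 4 at column 3 and diagonals 1, 5.
(3,1) attacks row 4 at column 1 and diagonals 2.
(5,4) attacks row 4 at column 4 and diagonals 3, 5.
Attacked columns: {1, 2, 3, 4, 5}. Safe: {6}.

columns 6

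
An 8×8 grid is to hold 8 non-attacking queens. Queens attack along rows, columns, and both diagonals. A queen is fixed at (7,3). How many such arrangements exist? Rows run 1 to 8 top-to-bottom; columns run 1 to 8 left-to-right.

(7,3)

14

Branch on row 1: col 1 → 0; col 2 → 1; col 4 → 6; col 5 → 3; col 6 → 0; col 7 → 3; col 8 → 1.
Sum: 0 + 1 + 6 + 3 + 0 + 3 + 1 = 14.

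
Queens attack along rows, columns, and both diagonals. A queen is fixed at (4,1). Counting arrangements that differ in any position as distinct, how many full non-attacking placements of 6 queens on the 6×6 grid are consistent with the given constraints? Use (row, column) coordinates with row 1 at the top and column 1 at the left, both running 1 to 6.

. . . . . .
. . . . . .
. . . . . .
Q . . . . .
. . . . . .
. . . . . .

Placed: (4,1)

1

Branch on row 1: col 2 → 1; col 3 → 0; col 5 → 0; col 6 → 0.
Sum: 1 + 0 + 0 + 0 = 1.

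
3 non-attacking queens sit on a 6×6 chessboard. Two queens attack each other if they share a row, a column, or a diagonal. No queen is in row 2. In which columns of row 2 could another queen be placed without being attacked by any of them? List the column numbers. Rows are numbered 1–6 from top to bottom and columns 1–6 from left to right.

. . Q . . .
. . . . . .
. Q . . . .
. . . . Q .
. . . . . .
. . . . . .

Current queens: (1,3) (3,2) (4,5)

(1,3) attacks row 2 at column 3 and diagonals 2, 4.
(3,2) attacks row 2 at column 2 and diagonals 1, 3.
(4,5) attacks row 2 at column 5 and diagonals 3.
Attacked columns: {1, 2, 3, 4, 5}. Safe: {6}.

columns 6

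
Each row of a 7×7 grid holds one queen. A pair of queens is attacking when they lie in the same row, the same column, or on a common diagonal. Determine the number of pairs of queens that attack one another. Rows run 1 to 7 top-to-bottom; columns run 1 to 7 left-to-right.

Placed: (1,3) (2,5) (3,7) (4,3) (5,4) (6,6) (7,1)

3

Same column: (1,3)–(4,3) (column 3).
Same diagonal: (2,5)–(4,3) (|2−4| = |5−3| = 2); (4,3)–(5,4) (|4−5| = |3−4| = 1).
Total attacking pairs: 3.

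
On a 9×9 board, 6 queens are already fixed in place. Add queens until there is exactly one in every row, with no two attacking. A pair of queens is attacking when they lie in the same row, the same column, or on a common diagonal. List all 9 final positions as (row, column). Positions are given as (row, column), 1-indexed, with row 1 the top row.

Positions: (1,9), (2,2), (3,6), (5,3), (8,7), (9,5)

(1,9) (2,2) (3,6) (4,8) (5,3) (6,1) (7,4) (8,7) (9,5)

Row 4: attacked by (1,9)→{6,9}; (2,2)→{2,4}; (3,6)→{5,6,7}; (5,3)→{2,3,4}; (8,7)→{3,7}; (9,5)→{5}. Safe: 1, 8. Place at column 8.
Row 6: attacked by (1,9)→{4,9}; (2,2)→{2,6}; (3,6)→{3,6,9}; (4,8)→{6,8}; (5,3)→{2,3,4}; (8,7)→{5,7,9}; (9,5)→{2,5,8}. Safe: 1. Place at column 1.
Row 7: attacked by (1,9)→{3,9}; (2,2)→{2,7}; (3,6)→{2,6}; (4,8)→{5,8}; (5,3)→{1,3,5}; (6,1)→{1,2}; (8,7)→{6,7,8}; (9,5)→{3,5,7}. Safe: 4. Place at column 4.
Columns [9, 2, 6, 8, 3, 1, 4, 7, 5], r−c [-8, 0, -3, -4, 2, 5, 3, 1, 4], r+c [10, 4, 9, 12, 8, 7, 11, 15, 14] are all distinct, so no two queens attack.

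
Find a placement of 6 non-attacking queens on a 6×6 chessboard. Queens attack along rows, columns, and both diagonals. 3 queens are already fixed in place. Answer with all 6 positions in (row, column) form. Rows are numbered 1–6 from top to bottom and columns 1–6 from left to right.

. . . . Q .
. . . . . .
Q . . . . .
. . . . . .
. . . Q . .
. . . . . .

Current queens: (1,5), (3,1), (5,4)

Row 2: attacked by (1,5)→{4,5,6}; (3,1)→{1,2}; (5,4)→{1,4}. Safe: 3. Place at column 3.
Row 4: attacked by (1,5)→{2,5}; (2,3)→{1,3,5}; (3,1)→{1,2}; (5,4)→{3,4,5}. Safe: 6. Place at column 6.
Row 6: attacked by (1,5)→{5}; (2,3)→{3}; (3,1)→{1,4}; (4,6)→{4,6}; (5,4)→{3,4,5}. Safe: 2. Place at column 2.
Columns [5, 3, 1, 6, 4, 2], r−c [-4, -1, 2, -2, 1, 4], r+c [6, 5, 4, 10, 9, 8] are all distinct, so no two queens attack.

(1,5) (2,3) (3,1) (4,6) (5,4) (6,2)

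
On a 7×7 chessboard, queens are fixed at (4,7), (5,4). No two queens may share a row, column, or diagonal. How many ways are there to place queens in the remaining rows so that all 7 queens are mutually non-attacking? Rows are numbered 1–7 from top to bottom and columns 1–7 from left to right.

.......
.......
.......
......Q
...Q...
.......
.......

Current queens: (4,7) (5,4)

1

Branch on row 1: col 1 → 0; col 2 → 1; col 3 → 0; col 5 → 0; col 6 → 0.
Sum: 0 + 1 + 0 + 0 + 0 = 1.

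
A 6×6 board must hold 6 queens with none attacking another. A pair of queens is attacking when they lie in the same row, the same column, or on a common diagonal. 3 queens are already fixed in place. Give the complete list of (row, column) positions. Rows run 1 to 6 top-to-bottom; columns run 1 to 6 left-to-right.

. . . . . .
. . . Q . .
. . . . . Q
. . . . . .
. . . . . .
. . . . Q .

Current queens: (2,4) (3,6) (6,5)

Row 1: attacked by (2,4)→{3,4,5}; (3,6)→{4,6}; (6,5)→{5}. Safe: 1, 2. Place at column 2.
Row 4: attacked by (1,2)→{2,5}; (2,4)→{2,4,6}; (3,6)→{5,6}; (6,5)→{3,5}. Safe: 1. Place at column 1.
Row 5: attacked by (1,2)→{2,6}; (2,4)→{1,4}; (3,6)→{4,6}; (4,1)→{1,2}; (6,5)→{4,5,6}. Safe: 3. Place at column 3.
Columns [2, 4, 6, 1, 3, 5], r−c [-1, -2, -3, 3, 2, 1], r+c [3, 6, 9, 5, 8, 11] are all distinct, so no two queens attack.

(1,2) (2,4) (3,6) (4,1) (5,3) (6,5)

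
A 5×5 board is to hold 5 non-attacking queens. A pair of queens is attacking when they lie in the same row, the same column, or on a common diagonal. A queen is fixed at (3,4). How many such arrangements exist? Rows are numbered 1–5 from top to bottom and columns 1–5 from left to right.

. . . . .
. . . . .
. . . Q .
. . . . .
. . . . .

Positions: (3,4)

Branch on row 1: col 1 → 0; col 3 → 1; col 5 → 1.
Sum: 0 + 1 + 1 = 2.

2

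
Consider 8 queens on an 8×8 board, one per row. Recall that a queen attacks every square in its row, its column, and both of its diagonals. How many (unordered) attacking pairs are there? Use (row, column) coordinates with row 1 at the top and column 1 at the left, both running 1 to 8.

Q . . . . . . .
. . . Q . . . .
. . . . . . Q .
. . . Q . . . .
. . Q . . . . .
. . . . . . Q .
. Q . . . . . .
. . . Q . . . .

6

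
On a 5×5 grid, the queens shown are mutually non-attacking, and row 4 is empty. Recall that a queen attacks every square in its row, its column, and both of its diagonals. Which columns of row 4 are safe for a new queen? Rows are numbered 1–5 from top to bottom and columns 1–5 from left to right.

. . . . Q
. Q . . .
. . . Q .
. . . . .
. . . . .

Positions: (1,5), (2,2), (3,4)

columns 1

(1,5) attacks row 4 at column 5 and diagonals 2.
(2,2) attacks row 4 at column 2 and diagonals 4.
(3,4) attacks row 4 at column 4 and diagonals 3, 5.
Attacked columns: {2, 3, 4, 5}. Safe: {1}.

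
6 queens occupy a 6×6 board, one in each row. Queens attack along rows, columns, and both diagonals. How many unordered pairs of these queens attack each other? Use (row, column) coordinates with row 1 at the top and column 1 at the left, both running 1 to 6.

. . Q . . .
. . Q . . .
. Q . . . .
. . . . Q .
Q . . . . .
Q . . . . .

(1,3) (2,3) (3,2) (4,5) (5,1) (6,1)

Same column: (1,3)–(2,3) (column 3); (5,1)–(6,1) (column 1).
Same diagonal: (2,3)–(3,2) (|2−3| = |3−2| = 1); (2,3)–(4,5) (|2−4| = |3−5| = 2).
Total attacking pairs: 4.

4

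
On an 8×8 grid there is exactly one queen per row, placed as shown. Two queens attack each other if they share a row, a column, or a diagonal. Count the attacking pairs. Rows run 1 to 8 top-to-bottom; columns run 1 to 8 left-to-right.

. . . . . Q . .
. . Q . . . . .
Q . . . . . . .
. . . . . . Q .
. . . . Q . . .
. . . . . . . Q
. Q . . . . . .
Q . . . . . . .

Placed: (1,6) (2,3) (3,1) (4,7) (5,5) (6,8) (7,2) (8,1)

2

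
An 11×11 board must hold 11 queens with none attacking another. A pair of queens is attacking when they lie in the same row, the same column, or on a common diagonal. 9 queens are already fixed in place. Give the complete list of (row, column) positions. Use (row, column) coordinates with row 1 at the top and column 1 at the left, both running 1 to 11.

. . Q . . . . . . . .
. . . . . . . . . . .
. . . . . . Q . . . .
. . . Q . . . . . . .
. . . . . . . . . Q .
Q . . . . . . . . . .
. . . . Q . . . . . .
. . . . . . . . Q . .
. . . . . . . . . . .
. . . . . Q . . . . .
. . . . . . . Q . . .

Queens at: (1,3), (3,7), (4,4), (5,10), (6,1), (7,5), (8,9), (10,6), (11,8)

Row 2: attacked by (1,3)→{2,3,4}; (3,7)→{6,7,8}; (4,4)→{2,4,6}; (5,10)→{7,10}; (6,1)→{1,5}; (7,5)→{5,10}; (8,9)→{3,9}; (10,6)→{6}; (11,8)→{8}. Safe: 11. Place at column 11.
Row 9: attacked by (1,3)→{3,11}; (2,11)→{4,11}; (3,7)→{1,7}; (4,4)→{4,9}; (5,10)→{6,10}; (6,1)→{1,4}; (7,5)→{3,5,7}; (8,9)→{8,9,10}; (10,6)→{5,6,7}; (11,8)→{6,8,10}. Safe: 2. Place at column 2.
Columns [3, 11, 7, 4, 10, 1, 5, 9, 2, 6, 8], r−c [-2, -9, -4, 0, -5, 5, 2, -1, 7, 4, 3], r+c [4, 13, 10, 8, 15, 7, 12, 17, 11, 16, 19] are all distinct, so no two queens attack.

(1,3) (2,11) (3,7) (4,4) (5,10) (6,1) (7,5) (8,9) (9,2) (10,6) (11,8)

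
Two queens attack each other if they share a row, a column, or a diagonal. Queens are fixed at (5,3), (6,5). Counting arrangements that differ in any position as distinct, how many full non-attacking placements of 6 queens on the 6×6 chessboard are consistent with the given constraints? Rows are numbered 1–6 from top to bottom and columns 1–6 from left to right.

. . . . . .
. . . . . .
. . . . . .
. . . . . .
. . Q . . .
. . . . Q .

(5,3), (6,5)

Branch on row 1: col 1 → 0; col 2 → 1; col 4 → 0; col 6 → 0.
Sum: 0 + 1 + 0 + 0 = 1.

1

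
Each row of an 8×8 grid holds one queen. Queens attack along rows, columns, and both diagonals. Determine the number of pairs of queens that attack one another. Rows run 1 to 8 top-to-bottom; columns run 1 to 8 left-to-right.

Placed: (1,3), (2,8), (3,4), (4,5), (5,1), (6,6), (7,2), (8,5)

Same column: (4,5)–(8,5) (column 5).
Same diagonal: (3,4)–(4,5) (|3−4| = |4−5| = 1); (4,5)–(7,2) (|4−7| = |5−2| = 3).
Total attacking pairs: 3.

3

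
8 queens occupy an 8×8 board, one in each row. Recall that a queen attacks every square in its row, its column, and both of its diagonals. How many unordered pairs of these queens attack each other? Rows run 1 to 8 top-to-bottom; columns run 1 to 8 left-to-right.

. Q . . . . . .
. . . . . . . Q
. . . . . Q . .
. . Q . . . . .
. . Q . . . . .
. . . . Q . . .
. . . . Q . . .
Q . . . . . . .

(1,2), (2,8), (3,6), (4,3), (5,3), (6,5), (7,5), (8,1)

5

Same column: (4,3)–(5,3) (column 3); (6,5)–(7,5) (column 5).
Same diagonal: (3,6)–(8,1) (|3−8| = |6−1| = 5); (4,3)–(6,5) (|4−6| = |3−5| = 2); (5,3)–(7,5) (|5−7| = |3−5| = 2).
Total attacking pairs: 5.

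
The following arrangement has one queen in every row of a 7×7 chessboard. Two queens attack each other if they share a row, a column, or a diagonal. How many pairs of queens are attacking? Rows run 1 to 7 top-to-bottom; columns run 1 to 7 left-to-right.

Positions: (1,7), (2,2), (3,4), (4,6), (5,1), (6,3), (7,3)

3

Same column: (6,3)–(7,3) (column 3).
Same diagonal: (4,6)–(7,3) (|4−7| = |6−3| = 3); (5,1)–(7,3) (|5−7| = |1−3| = 2).
Total attacking pairs: 3.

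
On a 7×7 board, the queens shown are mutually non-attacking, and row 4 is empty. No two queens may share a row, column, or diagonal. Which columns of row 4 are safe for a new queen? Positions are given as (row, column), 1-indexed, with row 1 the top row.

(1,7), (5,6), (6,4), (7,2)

columns 1, 3

(1,7) attacks row 4 at column 7 and diagonals 4.
(5,6) attacks row 4 at column 6 and diagonals 5, 7.
(6,4) attacks row 4 at column 4 and diagonals 2, 6.
(7,2) attacks row 4 at column 2 and diagonals 5.
Attacked columns: {2, 4, 5, 6, 7}. Safe: {1, 3}.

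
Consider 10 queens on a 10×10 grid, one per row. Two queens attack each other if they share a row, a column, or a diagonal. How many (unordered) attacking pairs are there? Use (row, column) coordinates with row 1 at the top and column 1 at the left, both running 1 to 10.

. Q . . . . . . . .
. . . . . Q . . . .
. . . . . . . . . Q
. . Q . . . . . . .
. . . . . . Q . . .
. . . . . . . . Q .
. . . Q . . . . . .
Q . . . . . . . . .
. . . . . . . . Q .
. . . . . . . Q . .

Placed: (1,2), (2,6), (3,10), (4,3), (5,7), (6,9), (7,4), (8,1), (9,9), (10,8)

2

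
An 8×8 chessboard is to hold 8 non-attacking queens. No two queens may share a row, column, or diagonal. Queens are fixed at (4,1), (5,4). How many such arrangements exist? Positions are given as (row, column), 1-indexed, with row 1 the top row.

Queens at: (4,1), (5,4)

4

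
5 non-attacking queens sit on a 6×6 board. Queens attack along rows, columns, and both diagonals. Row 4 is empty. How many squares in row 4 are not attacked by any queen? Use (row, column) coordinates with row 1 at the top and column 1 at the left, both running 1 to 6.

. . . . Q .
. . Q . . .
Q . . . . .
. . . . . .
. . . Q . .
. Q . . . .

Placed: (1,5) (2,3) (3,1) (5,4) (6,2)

(1,5) attacks row 4 at column 5 and diagonals 2.
(2,3) attacks row 4 at column 3 and diagonals 1, 5.
(3,1) attacks row 4 at column 1 and diagonals 2.
(5,4) attacks row 4 at column 4 and diagonals 3, 5.
(6,2) attacks row 4 at column 2 and diagonals 4.
Attacked columns: {1, 2, 3, 4, 5}. Safe: {6}.

1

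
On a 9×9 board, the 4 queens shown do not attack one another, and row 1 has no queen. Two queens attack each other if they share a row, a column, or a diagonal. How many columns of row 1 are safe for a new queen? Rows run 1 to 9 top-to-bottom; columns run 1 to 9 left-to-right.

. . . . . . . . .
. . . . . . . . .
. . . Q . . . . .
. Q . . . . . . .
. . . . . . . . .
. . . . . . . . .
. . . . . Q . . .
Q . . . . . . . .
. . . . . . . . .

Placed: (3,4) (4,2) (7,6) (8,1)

3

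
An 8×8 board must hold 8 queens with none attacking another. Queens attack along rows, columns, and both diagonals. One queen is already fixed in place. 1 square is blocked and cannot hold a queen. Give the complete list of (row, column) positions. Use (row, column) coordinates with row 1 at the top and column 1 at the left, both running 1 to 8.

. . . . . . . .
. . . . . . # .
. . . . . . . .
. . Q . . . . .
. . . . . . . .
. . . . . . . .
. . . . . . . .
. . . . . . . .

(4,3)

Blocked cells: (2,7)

(1,2) (2,6) (3,8) (4,3) (5,1) (6,4) (7,7) (8,5)

Row 1: attacked by (4,3)→{3,6}. Safe: 1, 2, 4, 5, 7, 8. Place at column 2.
Row 2: attacked by (1,2)→{1,2,3}; (4,3)→{1,3,5}. Blocked: 7. Safe: 4, 6, 8. Place at column 6.
Row 3: attacked by (1,2)→{2,4}; (2,6)→{5,6,7}; (4,3)→{2,3,4}. Safe: 1, 8. Place at column 8.
Row 5: attacked by (1,2)→{2,6}; (2,6)→{3,6}; (3,8)→{6,8}; (4,3)→{2,3,4}. Safe: 1, 5, 7. Place at column 1.
Row 6: attacked by (1,2)→{2,7}; (2,6)→{2,6}; (3,8)→{5,8}; (4,3)→{1,3,5}; (5,1)→{1,2}. Safe: 4. Place at column 4.
Row 7: attacked by (1,2)→{2,8}; (2,6)→{1,6}; (3,8)→{4,8}; (4,3)→{3,6}; (5,1)→{1,3}; (6,4)→{3,4,5}. Safe: 7. Place at column 7.
Row 8: attacked by (1,2)→{2}; (2,6)→{6}; (3,8)→{3,8}; (4,3)→{3,7}; (5,1)→{1,4}; (6,4)→{2,4,6}; (7,7)→{6,7,8}. Safe: 5. Place at column 5.
Columns [2, 6, 8, 3, 1, 4, 7, 5], r−c [-1, -4, -5, 1, 4, 2, 0, 3], r+c [3, 8, 11, 7, 6, 10, 14, 13] are all distinct, so no two queens attack.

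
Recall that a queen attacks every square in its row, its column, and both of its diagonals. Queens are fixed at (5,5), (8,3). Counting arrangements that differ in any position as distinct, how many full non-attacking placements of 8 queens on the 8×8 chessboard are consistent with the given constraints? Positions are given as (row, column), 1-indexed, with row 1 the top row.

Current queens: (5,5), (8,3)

2

Branch on row 1: col 2 → 0; col 4 → 1; col 6 → 1; col 7 → 0; col 8 → 0.
Sum: 0 + 1 + 1 + 0 + 0 = 2.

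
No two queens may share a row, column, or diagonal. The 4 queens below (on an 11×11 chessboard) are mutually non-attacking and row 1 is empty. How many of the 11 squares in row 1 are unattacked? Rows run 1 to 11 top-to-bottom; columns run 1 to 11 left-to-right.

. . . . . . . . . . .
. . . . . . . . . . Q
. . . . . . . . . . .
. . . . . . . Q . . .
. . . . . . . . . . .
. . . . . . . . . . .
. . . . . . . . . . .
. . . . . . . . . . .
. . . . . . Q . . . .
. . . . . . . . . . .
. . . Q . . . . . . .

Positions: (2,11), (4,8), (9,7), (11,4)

(2,11) attacks row 1 at column 11 and diagonals 10.
(4,8) attacks row 1 at column 8 and diagonals 5, 11.
(9,7) attacks row 1 at column 7.
(11,4) attacks row 1 at column 4.
Attacked columns: {4, 5, 7, 8, 10, 11}. Safe: {1, 2, 3, 6, 9}.

5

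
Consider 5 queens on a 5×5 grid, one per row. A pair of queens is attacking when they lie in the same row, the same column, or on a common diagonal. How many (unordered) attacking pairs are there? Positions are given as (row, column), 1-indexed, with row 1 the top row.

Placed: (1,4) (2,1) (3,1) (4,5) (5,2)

1

Same column: (2,1)–(3,1) (column 1).
Total attacking pairs: 1.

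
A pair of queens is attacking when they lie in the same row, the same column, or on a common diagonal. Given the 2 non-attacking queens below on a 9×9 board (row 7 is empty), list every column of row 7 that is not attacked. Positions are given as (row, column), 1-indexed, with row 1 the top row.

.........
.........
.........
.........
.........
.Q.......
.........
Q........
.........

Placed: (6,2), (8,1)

columns 4, 5, 6, 7, 8, 9

(6,2) attacks row 7 at column 2 and diagonals 1, 3.
(8,1) attacks row 7 at column 1 and diagonals 2.
Attacked columns: {1, 2, 3}. Safe: {4, 5, 6, 7, 8, 9}.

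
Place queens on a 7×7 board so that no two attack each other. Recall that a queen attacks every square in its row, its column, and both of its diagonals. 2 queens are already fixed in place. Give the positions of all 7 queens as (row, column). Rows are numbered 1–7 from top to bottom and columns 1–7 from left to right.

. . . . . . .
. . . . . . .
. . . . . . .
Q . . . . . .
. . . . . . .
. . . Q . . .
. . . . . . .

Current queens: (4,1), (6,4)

(1,7) (2,5) (3,3) (4,1) (5,6) (6,4) (7,2)

Row 1: attacked by (4,1)→{1,4}; (6,4)→{4}. Safe: 2, 3, 5, 6, 7. Place at column 7.
Row 2: attacked by (1,7)→{6,7}; (4,1)→{1,3}; (6,4)→{4}. Safe: 2, 5. Place at column 5.
Row 3: attacked by (1,7)→{5,7}; (2,5)→{4,5,6}; (4,1)→{1,2}; (6,4)→{1,4,7}. Safe: 3. Place at column 3.
Row 5: attacked by (1,7)→{3,7}; (2,5)→{2,5}; (3,3)→{1,3,5}; (4,1)→{1,2}; (6,4)→{3,4,5}. Safe: 6. Place at column 6.
Row 7: attacked by (1,7)→{1,7}; (2,5)→{5}; (3,3)→{3,7}; (4,1)→{1,4}; (5,6)→{4,6}; (6,4)→{3,4,5}. Safe: 2. Place at column 2.
Columns [7, 5, 3, 1, 6, 4, 2], r−c [-6, -3, 0, 3, -1, 2, 5], r+c [8, 7, 6, 5, 11, 10, 9] are all distinct, so no two queens attack.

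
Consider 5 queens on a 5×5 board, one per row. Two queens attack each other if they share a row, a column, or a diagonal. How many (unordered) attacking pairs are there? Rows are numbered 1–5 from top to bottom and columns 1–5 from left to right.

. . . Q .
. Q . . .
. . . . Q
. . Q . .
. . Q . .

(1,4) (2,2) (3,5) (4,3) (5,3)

Same column: (4,3)–(5,3) (column 3).
Same diagonal: (3,5)–(5,3) (|3−5| = |5−3| = 2).
Total attacking pairs: 2.

2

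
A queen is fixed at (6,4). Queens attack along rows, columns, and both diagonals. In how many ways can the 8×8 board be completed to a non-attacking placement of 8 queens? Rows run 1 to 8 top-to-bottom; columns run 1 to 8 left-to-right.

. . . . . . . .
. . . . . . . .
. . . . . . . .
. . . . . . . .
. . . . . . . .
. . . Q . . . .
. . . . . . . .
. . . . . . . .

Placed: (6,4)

Branch on row 1: col 1 → 2; col 2 → 2; col 3 → 3; col 5 → 1; col 6 → 2; col 7 → 2; col 8 → 0.
Sum: 2 + 2 + 3 + 1 + 2 + 2 + 0 = 12.

12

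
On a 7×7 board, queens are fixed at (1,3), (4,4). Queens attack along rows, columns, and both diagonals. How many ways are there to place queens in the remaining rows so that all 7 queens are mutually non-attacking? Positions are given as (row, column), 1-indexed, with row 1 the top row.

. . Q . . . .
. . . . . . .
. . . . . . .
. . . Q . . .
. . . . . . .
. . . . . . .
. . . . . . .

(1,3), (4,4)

Branch on row 2: col 1 → 1; col 5 → 0; col 7 → 1.
Sum: 1 + 0 + 1 = 2.

2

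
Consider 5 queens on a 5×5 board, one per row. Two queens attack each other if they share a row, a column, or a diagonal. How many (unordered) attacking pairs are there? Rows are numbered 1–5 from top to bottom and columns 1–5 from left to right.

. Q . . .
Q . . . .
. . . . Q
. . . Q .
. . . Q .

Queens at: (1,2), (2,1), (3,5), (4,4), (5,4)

4

Same column: (4,4)–(5,4) (column 4).
Same diagonal: (1,2)–(2,1) (|1−2| = |2−1| = 1); (2,1)–(5,4) (|2−5| = |1−4| = 3); (3,5)–(4,4) (|3−4| = |5−4| = 1).
Total attacking pairs: 4.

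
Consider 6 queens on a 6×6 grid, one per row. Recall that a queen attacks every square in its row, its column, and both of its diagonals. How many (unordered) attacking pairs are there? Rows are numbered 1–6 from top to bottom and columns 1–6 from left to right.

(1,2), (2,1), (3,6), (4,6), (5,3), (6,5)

3

Same column: (3,6)–(4,6) (column 6).
Same diagonal: (1,2)–(2,1) (|1−2| = |2−1| = 1); (2,1)–(6,5) (|2−6| = |1−5| = 4).
Total attacking pairs: 3.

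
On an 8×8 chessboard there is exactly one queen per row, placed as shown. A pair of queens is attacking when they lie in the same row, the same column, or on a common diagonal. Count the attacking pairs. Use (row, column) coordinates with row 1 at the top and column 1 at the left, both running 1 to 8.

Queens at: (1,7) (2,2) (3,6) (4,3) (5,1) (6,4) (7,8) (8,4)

2

Same column: (6,4)–(8,4) (column 4).
Same diagonal: (5,1)–(8,4) (|5−8| = |1−4| = 3).
Total attacking pairs: 2.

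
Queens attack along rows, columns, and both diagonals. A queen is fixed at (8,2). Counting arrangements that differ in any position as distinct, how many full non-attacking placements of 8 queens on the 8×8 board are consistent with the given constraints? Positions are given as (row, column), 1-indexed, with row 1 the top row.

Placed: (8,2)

8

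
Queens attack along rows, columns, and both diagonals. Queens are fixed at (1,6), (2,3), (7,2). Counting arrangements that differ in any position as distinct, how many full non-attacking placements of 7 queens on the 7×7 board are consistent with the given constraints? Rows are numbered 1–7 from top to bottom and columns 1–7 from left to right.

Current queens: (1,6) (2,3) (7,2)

Branch on row 3: col 1 → 1; col 5 → 1; col 7 → 1.
Sum: 1 + 1 + 1 = 3.

3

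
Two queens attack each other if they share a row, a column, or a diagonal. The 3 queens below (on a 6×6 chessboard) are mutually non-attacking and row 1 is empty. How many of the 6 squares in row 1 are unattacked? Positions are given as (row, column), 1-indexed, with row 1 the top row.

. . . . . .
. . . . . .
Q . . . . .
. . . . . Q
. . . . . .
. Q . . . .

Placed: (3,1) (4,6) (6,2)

(3,1) attacks row 1 at column 1 and diagonals 3.
(4,6) attacks row 1 at column 6 and diagonals 3.
(6,2) attacks row 1 at column 2.
Attacked columns: {1, 2, 3, 6}. Safe: {4, 5}.

2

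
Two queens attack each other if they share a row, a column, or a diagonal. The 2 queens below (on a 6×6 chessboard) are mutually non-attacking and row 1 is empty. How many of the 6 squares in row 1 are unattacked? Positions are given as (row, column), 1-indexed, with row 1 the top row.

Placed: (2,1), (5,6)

(2,1) attacks row 1 at column 1 and diagonals 2.
(5,6) attacks row 1 at column 6 and diagonals 2.
Attacked columns: {1, 2, 6}. Safe: {3, 4, 5}.

3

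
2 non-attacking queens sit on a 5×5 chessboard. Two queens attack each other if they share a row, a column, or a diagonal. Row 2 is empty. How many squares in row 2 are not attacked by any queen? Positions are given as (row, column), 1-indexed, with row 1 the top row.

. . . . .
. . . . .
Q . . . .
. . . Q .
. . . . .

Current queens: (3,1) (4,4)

(3,1) attacks row 2 at column 1 and diagonals 2.
(4,4) attacks row 2 at column 4 and diagonals 2.
Attacked columns: {1, 2, 4}. Safe: {3, 5}.

2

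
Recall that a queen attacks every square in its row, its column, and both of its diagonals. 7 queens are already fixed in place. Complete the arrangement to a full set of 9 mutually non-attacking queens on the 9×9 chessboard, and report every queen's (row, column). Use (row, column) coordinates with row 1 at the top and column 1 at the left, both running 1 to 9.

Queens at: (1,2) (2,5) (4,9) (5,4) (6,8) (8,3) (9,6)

Row 3: attacked by (1,2)→{2,4}; (2,5)→{4,5,6}; (4,9)→{8,9}; (5,4)→{2,4,6}; (6,8)→{5,8}; (8,3)→{3,8}; (9,6)→{6}. Safe: 1, 7. Place at column 7.
Row 7: attacked by (1,2)→{2,8}; (2,5)→{5}; (3,7)→{3,7}; (4,9)→{6,9}; (5,4)→{2,4,6}; (6,8)→{7,8,9}; (8,3)→{2,3,4}; (9,6)→{4,6,8}. Safe: 1. Place at column 1.
Columns [2, 5, 7, 9, 4, 8, 1, 3, 6], r−c [-1, -3, -4, -5, 1, -2, 6, 5, 3], r+c [3, 7, 10, 13, 9, 14, 8, 11, 15] are all distinct, so no two queens attack.

(1,2) (2,5) (3,7) (4,9) (5,4) (6,8) (7,1) (8,3) (9,6)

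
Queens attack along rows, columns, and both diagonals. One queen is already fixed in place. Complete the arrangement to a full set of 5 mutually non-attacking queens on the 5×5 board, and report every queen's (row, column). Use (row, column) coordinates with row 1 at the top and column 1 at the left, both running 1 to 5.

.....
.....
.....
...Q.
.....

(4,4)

Row 1: attacked by (4,4)→{1,4}. Safe: 2, 3, 5. Place at column 3.
Row 2: attacked by (1,3)→{2,3,4}; (4,4)→{2,4}. Safe: 1, 5. Place at column 5.
Row 3: attacked by (1,3)→{1,3,5}; (2,5)→{4,5}; (4,4)→{3,4,5}. Safe: 2. Place at column 2.
Row 5: attacked by (1,3)→{3}; (2,5)→{2,5}; (3,2)→{2,4}; (4,4)→{3,4,5}. Safe: 1. Place at column 1.
Columns [3, 5, 2, 4, 1], r−c [-2, -3, 1, 0, 4], r+c [4, 7, 5, 8, 6] are all distinct, so no two queens attack.

(1,3) (2,5) (3,2) (4,4) (5,1)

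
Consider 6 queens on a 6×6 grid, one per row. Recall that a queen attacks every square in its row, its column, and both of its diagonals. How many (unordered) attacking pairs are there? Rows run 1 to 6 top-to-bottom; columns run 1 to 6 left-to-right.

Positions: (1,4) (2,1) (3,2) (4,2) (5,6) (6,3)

Same column: (3,2)–(4,2) (column 2).
Same diagonal: (1,4)–(3,2) (|1−3| = |4−2| = 2); (2,1)–(3,2) (|2−3| = |1−2| = 1).
Total attacking pairs: 3.

3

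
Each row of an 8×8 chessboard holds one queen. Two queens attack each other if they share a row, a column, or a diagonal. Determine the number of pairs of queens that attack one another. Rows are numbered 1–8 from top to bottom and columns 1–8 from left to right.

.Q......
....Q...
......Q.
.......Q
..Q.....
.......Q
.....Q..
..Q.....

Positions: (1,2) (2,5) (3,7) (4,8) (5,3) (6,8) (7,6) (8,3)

Same column: (4,8)–(6,8) (column 8); (5,3)–(8,3) (column 3).
Same diagonal: (3,7)–(4,8) (|3−4| = |7−8| = 1).
Total attacking pairs: 3.

3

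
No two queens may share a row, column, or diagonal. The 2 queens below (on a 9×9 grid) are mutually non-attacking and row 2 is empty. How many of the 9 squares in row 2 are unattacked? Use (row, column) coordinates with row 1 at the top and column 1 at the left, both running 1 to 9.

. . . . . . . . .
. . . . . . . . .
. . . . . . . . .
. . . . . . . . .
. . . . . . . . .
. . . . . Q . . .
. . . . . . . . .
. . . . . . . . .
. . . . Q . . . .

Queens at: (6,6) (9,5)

6

(6,6) attacks row 2 at column 6 and diagonals 2.
(9,5) attacks row 2 at column 5.
Attacked columns: {2, 5, 6}. Safe: {1, 3, 4, 7, 8, 9}.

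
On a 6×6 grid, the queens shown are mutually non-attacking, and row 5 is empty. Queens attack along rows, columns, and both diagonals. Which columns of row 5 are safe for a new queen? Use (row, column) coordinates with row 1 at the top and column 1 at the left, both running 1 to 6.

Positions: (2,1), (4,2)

(2,1) attacks row 5 at column 1 and diagonals 4.
(4,2) attacks row 5 at column 2 and diagonals 1, 3.
Attacked columns: {1, 2, 3, 4}. Safe: {5, 6}.

columns 5, 6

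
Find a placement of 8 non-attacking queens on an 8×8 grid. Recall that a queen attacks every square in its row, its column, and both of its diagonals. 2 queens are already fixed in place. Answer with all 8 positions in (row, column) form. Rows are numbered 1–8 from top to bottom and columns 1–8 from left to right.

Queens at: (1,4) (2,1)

Row 3: attacked by (1,4)→{2,4,6}; (2,1)→{1,2}. Safe: 3, 5, 7, 8. Place at column 5.
Row 4: attacked by (1,4)→{1,4,7}; (2,1)→{1,3}; (3,5)→{4,5,6}. Safe: 2, 8. Place at column 8.
Row 5: attacked by (1,4)→{4,8}; (2,1)→{1,4}; (3,5)→{3,5,7}; (4,8)→{7,8}. Safe: 2, 6. Place at column 6.
Row 6: attacked by (1,4)→{4}; (2,1)→{1,5}; (3,5)→{2,5,8}; (4,8)→{6,8}; (5,6)→{5,6,7}. Safe: 3. Place at column 3.
Row 7: attacked by (1,4)→{4}; (2,1)→{1,6}; (3,5)→{1,5}; (4,8)→{5,8}; (5,6)→{4,6,8}; (6,3)→{2,3,4}. Safe: 7. Place at column 7.
Row 8: attacked by (1,4)→{4}; (2,1)→{1,7}; (3,5)→{5}; (4,8)→{4,8}; (5,6)→{3,6}; (6,3)→{1,3,5}; (7,7)→{6,7,8}. Safe: 2. Place at column 2.
Columns [4, 1, 5, 8, 6, 3, 7, 2], r−c [-3, 1, -2, -4, -1, 3, 0, 6], r+c [5, 3, 8, 12, 11, 9, 14, 10] are all distinct, so no two queens attack.

(1,4) (2,1) (3,5) (4,8) (5,6) (6,3) (7,7) (8,2)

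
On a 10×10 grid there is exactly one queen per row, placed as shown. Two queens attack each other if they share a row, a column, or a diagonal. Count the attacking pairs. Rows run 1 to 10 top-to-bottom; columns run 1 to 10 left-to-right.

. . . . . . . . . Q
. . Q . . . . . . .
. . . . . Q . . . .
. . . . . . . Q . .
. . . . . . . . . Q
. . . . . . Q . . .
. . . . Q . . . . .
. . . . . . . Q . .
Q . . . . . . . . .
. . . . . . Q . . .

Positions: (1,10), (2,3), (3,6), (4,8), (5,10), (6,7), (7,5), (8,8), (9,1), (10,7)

5

Same column: (1,10)–(5,10) (column 10); (4,8)–(8,8) (column 8); (6,7)–(10,7) (column 7).
Same diagonal: (2,3)–(6,7) (|2−6| = |3−7| = 4); (4,8)–(7,5) (|4−7| = |8−5| = 3).
Total attacking pairs: 5.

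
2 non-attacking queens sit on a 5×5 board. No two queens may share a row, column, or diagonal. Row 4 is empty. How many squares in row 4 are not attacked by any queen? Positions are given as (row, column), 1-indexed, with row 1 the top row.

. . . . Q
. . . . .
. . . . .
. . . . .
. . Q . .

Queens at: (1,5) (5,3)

1

(1,5) attacks row 4 at column 5 and diagonals 2.
(5,3) attacks row 4 at column 3 and diagonals 2, 4.
Attacked columns: {2, 3, 4, 5}. Safe: {1}.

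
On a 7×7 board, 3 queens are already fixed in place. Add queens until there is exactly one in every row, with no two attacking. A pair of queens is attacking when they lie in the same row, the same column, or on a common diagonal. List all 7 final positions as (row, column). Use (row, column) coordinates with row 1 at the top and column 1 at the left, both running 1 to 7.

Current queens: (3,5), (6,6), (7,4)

Row 1: attacked by (3,5)→{3,5,7}; (6,6)→{1,6}; (7,4)→{4}. Safe: 2. Place at column 2.
Row 2: attacked by (1,2)→{1,2,3}; (3,5)→{4,5,6}; (6,6)→{2,6}; (7,4)→{4}. Safe: 7. Place at column 7.
Row 4: attacked by (1,2)→{2,5}; (2,7)→{5,7}; (3,5)→{4,5,6}; (6,6)→{4,6}; (7,4)→{1,4,7}. Safe: 3. Place at column 3.
Row 5: attacked by (1,2)→{2,6}; (2,7)→{4,7}; (3,5)→{3,5,7}; (4,3)→{2,3,4}; (6,6)→{5,6,7}; (7,4)→{2,4,6}. Safe: 1. Place at column 1.
Columns [2, 7, 5, 3, 1, 6, 4], r−c [-1, -5, -2, 1, 4, 0, 3], r+c [3, 9, 8, 7, 6, 12, 11] are all distinct, so no two queens attack.

(1,2) (2,7) (3,5) (4,3) (5,1) (6,6) (7,4)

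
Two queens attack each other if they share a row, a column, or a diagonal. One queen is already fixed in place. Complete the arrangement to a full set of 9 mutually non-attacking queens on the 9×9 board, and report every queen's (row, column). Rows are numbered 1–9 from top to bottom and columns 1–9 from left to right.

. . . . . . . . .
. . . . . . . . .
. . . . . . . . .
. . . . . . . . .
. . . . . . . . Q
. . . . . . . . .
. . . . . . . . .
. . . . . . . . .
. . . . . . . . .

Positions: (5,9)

(1,8) (2,5) (3,3) (4,6) (5,9) (6,7) (7,1) (8,4) (9,2)

Row 1: attacked by (5,9)→{5,9}. Safe: 1, 2, 3, 4, 6, 7, 8. Place at column 8.
Row 2: attacked by (1,8)→{7,8,9}; (5,9)→{6,9}. Safe: 1, 2, 3, 4, 5. Place at column 5.
Row 3: attacked by (1,8)→{6,8}; (2,5)→{4,5,6}; (5,9)→{7,9}. Safe: 1, 2, 3. Place at column 3.
Row 4: attacked by (1,8)→{5,8}; (2,5)→{3,5,7}; (3,3)→{2,3,4}; (5,9)→{8,9}. Safe: 1, 6. Place at column 6.
Row 6: attacked by (1,8)→{3,8}; (2,5)→{1,5,9}; (3,3)→{3,6}; (4,6)→{4,6,8}; (5,9)→{8,9}. Safe: 2, 7. Place at column 7.
Row 7: attacked by (1,8)→{2,8}; (2,5)→{5}; (3,3)→{3,7}; (4,6)→{3,6,9}; (5,9)→{7,9}; (6,7)→{6,7,8}. Safe: 1, 4. Place at column 1.
Row 8: attacked by (1,8)→{1,8}; (2,5)→{5}; (3,3)→{3,8}; (4,6)→{2,6}; (5,9)→{6,9}; (6,7)→{5,7,9}; (7,1)→{1,2}. Safe: 4. Place at column 4.
Row 9: attacked by (1,8)→{8}; (2,5)→{5}; (3,3)→{3,9}; (4,6)→{1,6}; (5,9)→{5,9}; (6,7)→{4,7}; (7,1)→{1,3}; (8,4)→{3,4,5}. Safe: 2. Place at column 2.
Columns [8, 5, 3, 6, 9, 7, 1, 4, 2], r−c [-7, -3, 0, -2, -4, -1, 6, 4, 7], r+c [9, 7, 6, 10, 14, 13, 8, 12, 11] are all distinct, so no two queens attack.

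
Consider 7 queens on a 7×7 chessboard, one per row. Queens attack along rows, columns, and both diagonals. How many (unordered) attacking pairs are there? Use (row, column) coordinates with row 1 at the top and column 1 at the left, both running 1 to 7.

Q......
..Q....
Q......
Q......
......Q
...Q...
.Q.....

5

Same column: (1,1)–(3,1) (column 1); (1,1)–(4,1) (column 1); (3,1)–(4,1) (column 1).
Same diagonal: (2,3)–(4,1) (|2−4| = |3−1| = 2); (3,1)–(6,4) (|3−6| = |1−4| = 3).
Total attacking pairs: 5.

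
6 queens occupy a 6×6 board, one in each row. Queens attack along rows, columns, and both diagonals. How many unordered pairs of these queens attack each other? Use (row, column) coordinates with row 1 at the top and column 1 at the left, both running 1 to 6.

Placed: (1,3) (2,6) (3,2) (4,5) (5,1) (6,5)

2

Same column: (4,5)–(6,5) (column 5).
Same diagonal: (3,2)–(6,5) (|3−6| = |2−5| = 3).
Total attacking pairs: 2.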